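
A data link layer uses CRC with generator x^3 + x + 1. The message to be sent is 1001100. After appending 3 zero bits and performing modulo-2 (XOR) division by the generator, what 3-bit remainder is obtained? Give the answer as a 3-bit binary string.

Append 3 zeros: 1001100000. Divide by 1011 (XOR where the leading bit is 1):
  pos 0: 1001 XOR 1011 = 0010
  pos 2: 1010 XOR 1011 = 0001
  pos 5: 1000 XOR 1011 = 0011
Remainder (last 3 bits) = 110. This is the CRC / FCS.

110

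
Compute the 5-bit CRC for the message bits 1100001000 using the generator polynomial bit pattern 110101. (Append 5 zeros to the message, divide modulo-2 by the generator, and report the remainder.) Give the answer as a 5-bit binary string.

Append 5 zeros: 110000100000000. Divide by 110101 (XOR where the leading bit is 1):
  pos 0: 110000 XOR 110101 = 000101
  pos 3: 101100 XOR 110101 = 011001
  pos 4: 110010 XOR 110101 = 000111
  pos 7: 111000 XOR 110101 = 001101
  pos 9: 110100 XOR 110101 = 000001
Remainder (last 5 bits) = 00001. This is the CRC / FCS.

00001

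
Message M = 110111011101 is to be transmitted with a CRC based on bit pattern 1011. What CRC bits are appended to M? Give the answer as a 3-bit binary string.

Append 3 zeros: 110111011101000. Divide by 1011 (XOR where the leading bit is 1):
  pos 0: 1101 XOR 1011 = 0110
  pos 1: 1101 XOR 1011 = 0110
  pos 2: 1101 XOR 1011 = 0110
  pos 3: 1100 XOR 1011 = 0111
  pos 4: 1111 XOR 1011 = 0100
  pos 5: 1001 XOR 1011 = 0010
  pos 7: 1010 XOR 1011 = 0001
  pos 10: 1100 XOR 1011 = 0111
  pos 11: 1110 XOR 1011 = 0101
Remainder (last 3 bits) = 101. This is the CRC / FCS.

101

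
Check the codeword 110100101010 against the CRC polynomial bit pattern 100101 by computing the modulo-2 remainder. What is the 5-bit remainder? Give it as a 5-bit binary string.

10100

Modulo-2 division of 110100101010 by 100101:
  pos 0: 110100 XOR 100101 = 010001
  pos 1: 100011 XOR 100101 = 000110
  pos 4: 110010 XOR 100101 = 010111
  pos 5: 101111 XOR 100101 = 001010
Remainder = 10100 (nonzero — an error is detected).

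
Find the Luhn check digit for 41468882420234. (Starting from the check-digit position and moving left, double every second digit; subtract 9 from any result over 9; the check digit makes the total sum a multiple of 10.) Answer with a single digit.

7

Partial digits right→left: 4 3 2 0 2 4 2 8 8 8 6 4 1 4
Double every second digit counting from the check-digit position (so the 1st, 3rd, 5th, ... of the partial from the right).
  doubled (with −9 where >9): 8 4 4 4 7 3 2 → sum 32
  kept as-is: 3 0 4 8 8 4 4 → sum 31
Total = 32 + 31 = 63.
Check digit = (10 − (63 mod 10)) mod 10 = 7.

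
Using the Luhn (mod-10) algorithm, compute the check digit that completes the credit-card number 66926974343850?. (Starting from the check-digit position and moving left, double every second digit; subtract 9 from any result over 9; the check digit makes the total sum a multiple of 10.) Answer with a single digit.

Partial digits right→left: 0 5 8 3 4 3 4 7 9 6 2 9 6 6
Double every second digit counting from the check-digit position (so the 1st, 3rd, 5th, ... of the partial from the right).
  doubled (with −9 where >9): 0 7 8 8 9 4 3 → sum 39
  kept as-is: 5 3 3 7 6 9 6 → sum 39
Total = 39 + 39 = 78.
Check digit = (10 − (78 mod 10)) mod 10 = 2.

2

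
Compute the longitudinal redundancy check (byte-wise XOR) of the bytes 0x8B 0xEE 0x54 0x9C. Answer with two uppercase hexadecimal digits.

XOR the bytes together:
  start with 0x8B
  0x8B ⊕ 0xEE = 0x65
  0x65 ⊕ 0x54 = 0x31
  0x31 ⊕ 0x9C = 0xAD

AD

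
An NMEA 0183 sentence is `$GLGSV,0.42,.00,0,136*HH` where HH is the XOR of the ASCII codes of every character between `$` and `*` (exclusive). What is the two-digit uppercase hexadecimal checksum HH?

XOR the ASCII codes of the payload characters:
  'G' = 0x47 → acc = 0x47
  'L' = 0x4C → acc = 0x0B
  'G' = 0x47 → acc = 0x4C
  'S' = 0x53 → acc = 0x1F
  'V' = 0x56 → acc = 0x49
  ',' = 0x2C → acc = 0x65
  '0' = 0x30 → acc = 0x55
  '.' = 0x2E → acc = 0x7B
  '4' = 0x34 → acc = 0x4F
  '2' = 0x32 → acc = 0x7D
  ',' = 0x2C → acc = 0x51
  '.' = 0x2E → acc = 0x7F
  '0' = 0x30 → acc = 0x4F
  '0' = 0x30 → acc = 0x7F
  ',' = 0x2C → acc = 0x53
  '0' = 0x30 → acc = 0x63
  ',' = 0x2C → acc = 0x4F
  '1' = 0x31 → acc = 0x7E
  '3' = 0x33 → acc = 0x4D
  '6' = 0x36 → acc = 0x7B
Checksum = 0x7B.

7B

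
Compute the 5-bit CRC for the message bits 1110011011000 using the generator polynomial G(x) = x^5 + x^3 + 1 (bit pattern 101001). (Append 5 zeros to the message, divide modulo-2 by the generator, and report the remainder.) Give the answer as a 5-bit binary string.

00100

Append 5 zeros: 111001101100000000. Divide by 101001 (XOR where the leading bit is 1):
  pos 0: 111001 XOR 101001 = 010000
  pos 1: 100001 XOR 101001 = 001000
  pos 3: 100001 XOR 101001 = 001000
  pos 5: 100010 XOR 101001 = 001011
  pos 7: 101100 XOR 101001 = 000101
  pos 10: 101000 XOR 101001 = 000001
Remainder (last 5 bits) = 00100. This is the CRC / FCS.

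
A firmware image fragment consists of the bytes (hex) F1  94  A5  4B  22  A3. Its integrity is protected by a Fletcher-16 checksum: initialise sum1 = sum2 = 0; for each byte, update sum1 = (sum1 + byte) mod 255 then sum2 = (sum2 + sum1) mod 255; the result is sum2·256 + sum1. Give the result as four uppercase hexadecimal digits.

Running sums (mod 255):
  after byte 0 (F1): sum1=241, sum2=241
  after byte 1 (94): sum1=134, sum2=120
  after byte 2 (A5): sum1=44, sum2=164
  after byte 3 (4B): sum1=119, sum2=28
  after byte 4 (22): sum1=153, sum2=181
  after byte 5 (A3): sum1=61, sum2=242
Checksum = sum2·256 + sum1 = 242·256 + 61 = 62013 = 0xF23D.

F23D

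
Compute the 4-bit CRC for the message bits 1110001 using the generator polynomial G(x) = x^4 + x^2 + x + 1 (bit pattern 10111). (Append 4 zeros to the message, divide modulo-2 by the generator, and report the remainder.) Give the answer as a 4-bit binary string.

Append 4 zeros: 11100010000. Divide by 10111 (XOR where the leading bit is 1):
  pos 0: 11100 XOR 10111 = 01011
  pos 1: 10110 XOR 10111 = 00001
  pos 5: 11000 XOR 10111 = 01111
  pos 6: 11110 XOR 10111 = 01001
Remainder (last 4 bits) = 1001. This is the CRC / FCS.

1001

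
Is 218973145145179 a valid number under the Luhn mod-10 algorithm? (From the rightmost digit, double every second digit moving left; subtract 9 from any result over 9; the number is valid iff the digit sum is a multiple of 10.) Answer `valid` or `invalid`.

From the right, keep odd positions and double even positions (subtract 9 from any doubled value over 9):
  doubled (positions 2,4,...): 5 1 2 8 6 9 2 → sum 33
  kept (positions 1,3,...): 9 1 4 5 1 7 8 2 → sum 37
Total = 70.
70 mod 10 = 0, so the number is valid.

valid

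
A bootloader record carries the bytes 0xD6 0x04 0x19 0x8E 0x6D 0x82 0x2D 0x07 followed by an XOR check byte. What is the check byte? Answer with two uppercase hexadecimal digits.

XOR the bytes together:
  start with 0xD6
  0xD6 ⊕ 0x04 = 0xD2
  0xD2 ⊕ 0x19 = 0xCB
  0xCB ⊕ 0x8E = 0x45
  0x45 ⊕ 0x6D = 0x28
  0x28 ⊕ 0x82 = 0xAA
  0xAA ⊕ 0x2D = 0x87
  0x87 ⊕ 0x07 = 0x80

80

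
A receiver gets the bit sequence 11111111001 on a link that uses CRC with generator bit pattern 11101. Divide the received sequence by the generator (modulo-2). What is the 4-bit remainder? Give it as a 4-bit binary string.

Modulo-2 division of 11111111001 by 11101:
  pos 0: 11111 XOR 11101 = 00010
  pos 3: 10111 XOR 11101 = 01010
  pos 4: 10100 XOR 11101 = 01001
  pos 5: 10010 XOR 11101 = 01111
  pos 6: 11111 XOR 11101 = 00010
Remainder = 0010 (nonzero — an error is detected).

0010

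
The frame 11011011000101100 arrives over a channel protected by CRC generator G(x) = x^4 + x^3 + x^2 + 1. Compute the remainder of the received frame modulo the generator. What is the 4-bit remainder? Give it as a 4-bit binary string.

1000

Modulo-2 division of 11011011000101100 by 11101:
  pos 0: 11011 XOR 11101 = 00110
  pos 2: 11001 XOR 11101 = 00100
  pos 4: 10010 XOR 11101 = 01111
  pos 5: 11110 XOR 11101 = 00011
  pos 8: 11010 XOR 11101 = 00111
  pos 10: 11111 XOR 11101 = 00010
Remainder = 1000 (nonzero — an error is detected).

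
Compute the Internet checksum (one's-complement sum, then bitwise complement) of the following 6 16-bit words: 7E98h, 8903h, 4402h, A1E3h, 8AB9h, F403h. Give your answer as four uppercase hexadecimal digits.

One's-complement addition (fold any carry out of bit 15 back into bit 0):
  0x7E98 + 0x8903 = 0x1079B → wrap carry → 0x079C
  0x079C + 0x4402 = 0x04B9E
  0x4B9E + 0xA1E3 = 0x0ED81
  0xED81 + 0x8AB9 = 0x1783A → wrap carry → 0x783B
  0x783B + 0xF403 = 0x16C3E → wrap carry → 0x6C3F
One's-complement sum = 0x6C3F.
Checksum = ~0x6C3F & 0xFFFF = 0x93C0.

93C0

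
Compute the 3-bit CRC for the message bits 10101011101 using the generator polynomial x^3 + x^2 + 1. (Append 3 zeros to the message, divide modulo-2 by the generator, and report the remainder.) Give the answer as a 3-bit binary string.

Append 3 zeros: 10101011101000. Divide by 1101 (XOR where the leading bit is 1):
  pos 0: 1010 XOR 1101 = 0111
  pos 1: 1111 XOR 1101 = 0010
  pos 3: 1001 XOR 1101 = 0100
  pos 4: 1001 XOR 1101 = 0100
  pos 5: 1001 XOR 1101 = 0100
  pos 6: 1000 XOR 1101 = 0101
  pos 7: 1011 XOR 1101 = 0110
  pos 8: 1100 XOR 1101 = 0001
Remainder (last 3 bits) = 100. This is the CRC / FCS.

100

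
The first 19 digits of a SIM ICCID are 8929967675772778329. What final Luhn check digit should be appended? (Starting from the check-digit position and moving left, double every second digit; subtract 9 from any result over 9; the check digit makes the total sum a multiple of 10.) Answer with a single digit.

Partial digits right→left: 9 2 3 8 7 7 2 7 7 5 7 6 7 6 9 9 2 9 8
Double every second digit counting from the check-digit position (so the 1st, 3rd, 5th, ... of the partial from the right).
  doubled (with −9 where >9): 9 6 5 4 5 5 5 9 4 7 → sum 59
  kept as-is: 2 8 7 7 5 6 6 9 9 → sum 59
Total = 59 + 59 = 118.
Check digit = (10 − (118 mod 10)) mod 10 = 2.

2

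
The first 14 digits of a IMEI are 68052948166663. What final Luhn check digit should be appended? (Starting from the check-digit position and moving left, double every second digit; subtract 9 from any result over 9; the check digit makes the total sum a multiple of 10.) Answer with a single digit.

Partial digits right→left: 3 6 6 6 6 1 8 4 9 2 5 0 8 6
Double every second digit counting from the check-digit position (so the 1st, 3rd, 5th, ... of the partial from the right).
  doubled (with −9 where >9): 6 3 3 7 9 1 7 → sum 36
  kept as-is: 6 6 1 4 2 0 6 → sum 25
Total = 36 + 25 = 61.
Check digit = (10 − (61 mod 10)) mod 10 = 9.

9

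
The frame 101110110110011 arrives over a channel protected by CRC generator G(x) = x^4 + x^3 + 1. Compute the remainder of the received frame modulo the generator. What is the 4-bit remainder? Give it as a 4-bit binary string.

Modulo-2 division of 101110110110011 by 11001:
  pos 0: 10111 XOR 11001 = 01110
  pos 1: 11100 XOR 11001 = 00101
  pos 3: 10111 XOR 11001 = 01110
  pos 4: 11100 XOR 11001 = 00101
  pos 6: 10111 XOR 11001 = 01110
  pos 7: 11100 XOR 11001 = 00101
  pos 9: 10101 XOR 11001 = 01100
  pos 10: 11001 XOR 11001 = 00000
Remainder = 0000 (zero — the frame passes the CRC check).

0000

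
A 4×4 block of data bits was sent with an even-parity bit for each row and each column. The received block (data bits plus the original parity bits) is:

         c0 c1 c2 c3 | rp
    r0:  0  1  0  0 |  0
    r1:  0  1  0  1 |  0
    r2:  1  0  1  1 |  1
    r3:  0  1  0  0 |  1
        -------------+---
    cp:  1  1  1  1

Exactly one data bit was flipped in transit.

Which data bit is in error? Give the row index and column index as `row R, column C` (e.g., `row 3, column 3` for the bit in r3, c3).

row 0, column 3

Recompute each row's even parity and compare to rp:
  r0: data parity 1, sent rp 0 → mismatch
  r1: data parity 0, sent rp 0 → ok
  r2: data parity 1, sent rp 1 → ok
  r3: data parity 1, sent rp 1 → ok
Recompute each column's even parity and compare to cp:
  c0: data parity 1, sent cp 1 → ok
  c1: data parity 1, sent cp 1 → ok
  c2: data parity 1, sent cp 1 → ok
  c3: data parity 0, sent cp 1 → mismatch
Exactly one row (r0) and one column (c3) fail → the flipped bit is at their intersection.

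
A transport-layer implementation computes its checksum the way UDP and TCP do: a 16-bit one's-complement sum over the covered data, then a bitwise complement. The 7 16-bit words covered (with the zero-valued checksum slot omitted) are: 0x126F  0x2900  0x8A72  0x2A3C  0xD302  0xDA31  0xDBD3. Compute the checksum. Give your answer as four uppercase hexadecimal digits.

86D9

One's-complement addition (fold any carry out of bit 15 back into bit 0):
  0x126F + 0x2900 = 0x03B6F
  0x3B6F + 0x8A72 = 0x0C5E1
  0xC5E1 + 0x2A3C = 0x0F01D
  0xF01D + 0xD302 = 0x1C31F → wrap carry → 0xC320
  0xC320 + 0xDA31 = 0x19D51 → wrap carry → 0x9D52
  0x9D52 + 0xDBD3 = 0x17925 → wrap carry → 0x7926
One's-complement sum = 0x7926.
Checksum = ~0x7926 & 0xFFFF = 0x86D9.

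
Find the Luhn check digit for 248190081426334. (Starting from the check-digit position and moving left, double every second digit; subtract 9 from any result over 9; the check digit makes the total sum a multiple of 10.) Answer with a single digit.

Partial digits right→left: 4 3 3 6 2 4 1 8 0 0 9 1 8 4 2
Double every second digit counting from the check-digit position (so the 1st, 3rd, 5th, ... of the partial from the right).
  doubled (with −9 where >9): 8 6 4 2 0 9 7 4 → sum 40
  kept as-is: 3 6 4 8 0 1 4 → sum 26
Total = 40 + 26 = 66.
Check digit = (10 − (66 mod 10)) mod 10 = 4.

4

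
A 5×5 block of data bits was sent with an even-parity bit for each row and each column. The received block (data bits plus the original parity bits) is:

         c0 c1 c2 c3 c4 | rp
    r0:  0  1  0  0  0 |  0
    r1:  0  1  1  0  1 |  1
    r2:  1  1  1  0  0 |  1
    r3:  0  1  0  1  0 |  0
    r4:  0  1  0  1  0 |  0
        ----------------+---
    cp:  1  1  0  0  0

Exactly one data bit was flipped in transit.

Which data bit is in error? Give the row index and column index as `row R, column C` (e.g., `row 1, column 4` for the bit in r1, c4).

row 0, column 4

Recompute each row's even parity and compare to rp:
  r0: data parity 1, sent rp 0 → mismatch
  r1: data parity 1, sent rp 1 → ok
  r2: data parity 1, sent rp 1 → ok
  r3: data parity 0, sent rp 0 → ok
  r4: data parity 0, sent rp 0 → ok
Recompute each column's even parity and compare to cp:
  c0: data parity 1, sent cp 1 → ok
  c1: data parity 1, sent cp 1 → ok
  c2: data parity 0, sent cp 0 → ok
  c3: data parity 0, sent cp 0 → ok
  c4: data parity 1, sent cp 0 → mismatch
Exactly one row (r0) and one column (c4) fail → the flipped bit is at their intersection.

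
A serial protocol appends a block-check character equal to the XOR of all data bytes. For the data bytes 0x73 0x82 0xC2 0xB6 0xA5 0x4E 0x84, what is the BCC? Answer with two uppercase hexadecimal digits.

XOR the bytes together:
  start with 0x73
  0x73 ⊕ 0x82 = 0xF1
  0xF1 ⊕ 0xC2 = 0x33
  0x33 ⊕ 0xB6 = 0x85
  0x85 ⊕ 0xA5 = 0x20
  0x20 ⊕ 0x4E = 0x6E
  0x6E ⊕ 0x84 = 0xEA

EA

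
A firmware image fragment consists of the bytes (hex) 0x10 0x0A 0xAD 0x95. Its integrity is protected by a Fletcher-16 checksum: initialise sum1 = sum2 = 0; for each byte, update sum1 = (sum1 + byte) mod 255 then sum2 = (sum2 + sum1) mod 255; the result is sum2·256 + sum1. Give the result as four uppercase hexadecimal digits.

4F5D

Running sums (mod 255):
  after byte 0 (0x10): sum1=16, sum2=16
  after byte 1 (0x0A): sum1=26, sum2=42
  after byte 2 (0xAD): sum1=199, sum2=241
  after byte 3 (0x95): sum1=93, sum2=79
Checksum = sum2·256 + sum1 = 79·256 + 93 = 20317 = 0x4F5D.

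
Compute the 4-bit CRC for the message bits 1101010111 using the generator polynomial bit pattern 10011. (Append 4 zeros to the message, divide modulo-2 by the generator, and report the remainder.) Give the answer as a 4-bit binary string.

Append 4 zeros: 11010101110000. Divide by 10011 (XOR where the leading bit is 1):
  pos 0: 11010 XOR 10011 = 01001
  pos 1: 10011 XOR 10011 = 00000
  pos 7: 11100 XOR 10011 = 01111
  pos 8: 11110 XOR 10011 = 01101
  pos 9: 11010 XOR 10011 = 01001
Remainder (last 4 bits) = 1001. This is the CRC / FCS.

1001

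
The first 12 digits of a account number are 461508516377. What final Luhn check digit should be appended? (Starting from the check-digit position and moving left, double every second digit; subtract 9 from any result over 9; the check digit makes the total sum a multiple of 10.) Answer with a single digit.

Partial digits right→left: 7 7 3 6 1 5 8 0 5 1 6 4
Double every second digit counting from the check-digit position (so the 1st, 3rd, 5th, ... of the partial from the right).
  doubled (with −9 where >9): 5 6 2 7 1 3 → sum 24
  kept as-is: 7 6 5 0 1 4 → sum 23
Total = 24 + 23 = 47.
Check digit = (10 − (47 mod 10)) mod 10 = 3.

3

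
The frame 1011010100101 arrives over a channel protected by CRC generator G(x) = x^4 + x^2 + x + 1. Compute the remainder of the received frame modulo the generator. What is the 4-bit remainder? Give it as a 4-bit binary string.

Modulo-2 division of 1011010100101 by 10111:
  pos 0: 10110 XOR 10111 = 00001
  pos 4: 11010 XOR 10111 = 01101
  pos 5: 11010 XOR 10111 = 01101
  pos 6: 11011 XOR 10111 = 01100
  pos 7: 11000 XOR 10111 = 01111
  pos 8: 11111 XOR 10111 = 01000
Remainder = 1000 (nonzero — an error is detected).

1000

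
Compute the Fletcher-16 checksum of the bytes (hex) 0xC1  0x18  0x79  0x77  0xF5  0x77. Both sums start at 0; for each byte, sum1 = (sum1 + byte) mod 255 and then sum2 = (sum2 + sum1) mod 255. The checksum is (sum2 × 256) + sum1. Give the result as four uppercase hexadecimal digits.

B238

Running sums (mod 255):
  after byte 0 (0xC1): sum1=193, sum2=193
  after byte 1 (0x18): sum1=217, sum2=155
  after byte 2 (0x79): sum1=83, sum2=238
  after byte 3 (0x77): sum1=202, sum2=185
  after byte 4 (0xF5): sum1=192, sum2=122
  after byte 5 (0x77): sum1=56, sum2=178
Checksum = sum2·256 + sum1 = 178·256 + 56 = 45624 = 0xB238.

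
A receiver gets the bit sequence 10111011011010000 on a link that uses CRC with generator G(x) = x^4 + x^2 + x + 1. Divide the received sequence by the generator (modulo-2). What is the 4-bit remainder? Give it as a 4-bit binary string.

0001

Modulo-2 division of 10111011011010000 by 10111:
  pos 0: 10111 XOR 10111 = 00000
  pos 6: 11011 XOR 10111 = 01100
  pos 7: 11000 XOR 10111 = 01111
  pos 8: 11111 XOR 10111 = 01000
  pos 9: 10000 XOR 10111 = 00111
  pos 11: 11100 XOR 10111 = 01011
  pos 12: 10110 XOR 10111 = 00001
Remainder = 0001 (nonzero — an error is detected).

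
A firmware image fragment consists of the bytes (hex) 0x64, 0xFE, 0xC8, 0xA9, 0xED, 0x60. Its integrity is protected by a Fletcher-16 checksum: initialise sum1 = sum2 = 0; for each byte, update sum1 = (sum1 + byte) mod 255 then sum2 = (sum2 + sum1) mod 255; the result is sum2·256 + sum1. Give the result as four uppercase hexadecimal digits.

B124

Running sums (mod 255):
  after byte 0 (0x64): sum1=100, sum2=100
  after byte 1 (0xFE): sum1=99, sum2=199
  after byte 2 (0xC8): sum1=44, sum2=243
  after byte 3 (0xA9): sum1=213, sum2=201
  after byte 4 (0xED): sum1=195, sum2=141
  after byte 5 (0x60): sum1=36, sum2=177
Checksum = sum2·256 + sum1 = 177·256 + 36 = 45348 = 0xB124.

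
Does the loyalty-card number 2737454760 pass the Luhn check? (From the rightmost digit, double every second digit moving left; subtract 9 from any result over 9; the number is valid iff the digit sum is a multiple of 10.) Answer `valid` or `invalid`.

invalid

From the right, keep odd positions and double even positions (subtract 9 from any doubled value over 9):
  doubled (positions 2,4,...): 3 8 8 6 4 → sum 29
  kept (positions 1,3,...): 0 7 5 7 7 → sum 26
Total = 55.
55 mod 10 = 5, so the number is invalid.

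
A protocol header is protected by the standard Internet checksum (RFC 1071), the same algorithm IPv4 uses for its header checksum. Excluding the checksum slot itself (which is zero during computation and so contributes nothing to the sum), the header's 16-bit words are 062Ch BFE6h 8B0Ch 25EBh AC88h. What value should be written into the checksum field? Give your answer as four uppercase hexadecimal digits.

DC6C

One's-complement addition (fold any carry out of bit 15 back into bit 0):
  0x062C + 0xBFE6 = 0x0C612
  0xC612 + 0x8B0C = 0x1511E → wrap carry → 0x511F
  0x511F + 0x25EB = 0x0770A
  0x770A + 0xAC88 = 0x12392 → wrap carry → 0x2393
One's-complement sum = 0x2393.
Checksum = ~0x2393 & 0xFFFF = 0xDC6C.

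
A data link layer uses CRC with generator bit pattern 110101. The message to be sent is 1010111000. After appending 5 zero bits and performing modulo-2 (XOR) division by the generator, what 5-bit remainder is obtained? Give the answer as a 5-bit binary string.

01110

Append 5 zeros: 101011100000000. Divide by 110101 (XOR where the leading bit is 1):
  pos 0: 101011 XOR 110101 = 011110
  pos 1: 111101 XOR 110101 = 001000
  pos 3: 100000 XOR 110101 = 010101
  pos 4: 101010 XOR 110101 = 011111
  pos 5: 111110 XOR 110101 = 001011
  pos 7: 101100 XOR 110101 = 011001
  pos 8: 110010 XOR 110101 = 000111
Remainder (last 5 bits) = 01110. This is the CRC / FCS.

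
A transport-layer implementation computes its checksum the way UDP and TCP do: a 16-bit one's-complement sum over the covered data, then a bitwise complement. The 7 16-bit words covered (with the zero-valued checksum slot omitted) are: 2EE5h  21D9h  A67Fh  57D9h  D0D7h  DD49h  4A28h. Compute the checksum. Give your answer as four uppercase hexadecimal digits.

One's-complement addition (fold any carry out of bit 15 back into bit 0):
  0x2EE5 + 0x21D9 = 0x050BE
  0x50BE + 0xA67F = 0x0F73D
  0xF73D + 0x57D9 = 0x14F16 → wrap carry → 0x4F17
  0x4F17 + 0xD0D7 = 0x11FEE → wrap carry → 0x1FEF
  0x1FEF + 0xDD49 = 0x0FD38
  0xFD38 + 0x4A28 = 0x14760 → wrap carry → 0x4761
One's-complement sum = 0x4761.
Checksum = ~0x4761 & 0xFFFF = 0xB89E.

B89E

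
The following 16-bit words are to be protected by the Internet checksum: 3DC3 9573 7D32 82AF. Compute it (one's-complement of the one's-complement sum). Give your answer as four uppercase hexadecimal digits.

2CE7

One's-complement addition (fold any carry out of bit 15 back into bit 0):
  0x3DC3 + 0x9573 = 0x0D336
  0xD336 + 0x7D32 = 0x15068 → wrap carry → 0x5069
  0x5069 + 0x82AF = 0x0D318
One's-complement sum = 0xD318.
Checksum = ~0xD318 & 0xFFFF = 0x2CE7.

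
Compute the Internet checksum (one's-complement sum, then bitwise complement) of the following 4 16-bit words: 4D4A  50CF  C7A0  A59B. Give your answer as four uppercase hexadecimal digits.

F4A9

One's-complement addition (fold any carry out of bit 15 back into bit 0):
  0x4D4A + 0x50CF = 0x09E19
  0x9E19 + 0xC7A0 = 0x165B9 → wrap carry → 0x65BA
  0x65BA + 0xA59B = 0x10B55 → wrap carry → 0x0B56
One's-complement sum = 0x0B56.
Checksum = ~0x0B56 & 0xFFFF = 0xF4A9.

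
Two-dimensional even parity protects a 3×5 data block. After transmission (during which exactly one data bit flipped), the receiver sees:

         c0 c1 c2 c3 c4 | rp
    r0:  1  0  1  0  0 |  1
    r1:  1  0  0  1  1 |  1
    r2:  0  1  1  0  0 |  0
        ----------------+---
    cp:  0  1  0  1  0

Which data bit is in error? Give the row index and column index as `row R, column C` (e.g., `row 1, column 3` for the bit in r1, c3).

row 0, column 4

Recompute each row's even parity and compare to rp:
  r0: data parity 0, sent rp 1 → mismatch
  r1: data parity 1, sent rp 1 → ok
  r2: data parity 0, sent rp 0 → ok
Recompute each column's even parity and compare to cp:
  c0: data parity 0, sent cp 0 → ok
  c1: data parity 1, sent cp 1 → ok
  c2: data parity 0, sent cp 0 → ok
  c3: data parity 1, sent cp 1 → ok
  c4: data parity 1, sent cp 0 → mismatch
Exactly one row (r0) and one column (c4) fail → the flipped bit is at their intersection.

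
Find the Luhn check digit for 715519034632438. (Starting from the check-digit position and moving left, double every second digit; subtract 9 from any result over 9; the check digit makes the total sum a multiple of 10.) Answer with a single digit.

Partial digits right→left: 8 3 4 2 3 6 4 3 0 9 1 5 5 1 7
Double every second digit counting from the check-digit position (so the 1st, 3rd, 5th, ... of the partial from the right).
  doubled (with −9 where >9): 7 8 6 8 0 2 1 5 → sum 37
  kept as-is: 3 2 6 3 9 5 1 → sum 29
Total = 37 + 29 = 66.
Check digit = (10 − (66 mod 10)) mod 10 = 4.

4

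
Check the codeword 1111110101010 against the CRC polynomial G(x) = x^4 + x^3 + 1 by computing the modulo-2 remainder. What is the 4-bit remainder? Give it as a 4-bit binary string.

Modulo-2 division of 1111110101010 by 11001:
  pos 0: 11111 XOR 11001 = 00110
  pos 2: 11010 XOR 11001 = 00011
  pos 5: 11101 XOR 11001 = 00100
  pos 7: 10001 XOR 11001 = 01000
  pos 8: 10000 XOR 11001 = 01001
Remainder = 1001 (nonzero — an error is detected).

1001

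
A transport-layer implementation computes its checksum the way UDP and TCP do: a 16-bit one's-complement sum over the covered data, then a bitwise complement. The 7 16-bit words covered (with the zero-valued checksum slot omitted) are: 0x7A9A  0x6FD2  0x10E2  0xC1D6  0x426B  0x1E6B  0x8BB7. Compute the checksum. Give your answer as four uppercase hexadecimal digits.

564C

One's-complement addition (fold any carry out of bit 15 back into bit 0):
  0x7A9A + 0x6FD2 = 0x0EA6C
  0xEA6C + 0x10E2 = 0x0FB4E
  0xFB4E + 0xC1D6 = 0x1BD24 → wrap carry → 0xBD25
  0xBD25 + 0x426B = 0x0FF90
  0xFF90 + 0x1E6B = 0x11DFB → wrap carry → 0x1DFC
  0x1DFC + 0x8BB7 = 0x0A9B3
One's-complement sum = 0xA9B3.
Checksum = ~0xA9B3 & 0xFFFF = 0x564C.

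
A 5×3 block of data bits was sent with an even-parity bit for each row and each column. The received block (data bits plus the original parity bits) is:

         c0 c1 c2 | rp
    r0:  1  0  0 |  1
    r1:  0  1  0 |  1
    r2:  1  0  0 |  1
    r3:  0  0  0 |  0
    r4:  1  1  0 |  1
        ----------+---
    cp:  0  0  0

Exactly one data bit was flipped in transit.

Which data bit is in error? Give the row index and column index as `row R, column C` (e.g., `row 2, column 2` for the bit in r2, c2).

Recompute each row's even parity and compare to rp:
  r0: data parity 1, sent rp 1 → ok
  r1: data parity 1, sent rp 1 → ok
  r2: data parity 1, sent rp 1 → ok
  r3: data parity 0, sent rp 0 → ok
  r4: data parity 0, sent rp 1 → mismatch
Recompute each column's even parity and compare to cp:
  c0: data parity 1, sent cp 0 → mismatch
  c1: data parity 0, sent cp 0 → ok
  c2: data parity 0, sent cp 0 → ok
Exactly one row (r4) and one column (c0) fail → the flipped bit is at their intersection.

row 4, column 0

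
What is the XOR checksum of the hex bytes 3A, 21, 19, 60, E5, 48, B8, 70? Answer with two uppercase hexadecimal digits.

07

XOR the bytes together:
  start with 0x3A
  0x3A ⊕ 0x21 = 0x1B
  0x1B ⊕ 0x19 = 0x02
  0x02 ⊕ 0x60 = 0x62
  0x62 ⊕ 0xE5 = 0x87
  0x87 ⊕ 0x48 = 0xCF
  0xCF ⊕ 0xB8 = 0x77
  0x77 ⊕ 0x70 = 0x07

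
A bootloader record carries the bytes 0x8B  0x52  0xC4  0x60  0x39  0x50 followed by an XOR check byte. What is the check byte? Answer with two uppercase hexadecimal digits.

XOR the bytes together:
  start with 0x8B
  0x8B ⊕ 0x52 = 0xD9
  0xD9 ⊕ 0xC4 = 0x1D
  0x1D ⊕ 0x60 = 0x7D
  0x7D ⊕ 0x39 = 0x44
  0x44 ⊕ 0x50 = 0x14

14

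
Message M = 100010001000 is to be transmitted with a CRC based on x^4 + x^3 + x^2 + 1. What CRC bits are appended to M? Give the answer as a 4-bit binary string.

1110

Append 4 zeros: 1000100010000000. Divide by 11101 (XOR where the leading bit is 1):
  pos 0: 10001 XOR 11101 = 01100
  pos 1: 11000 XOR 11101 = 00101
  pos 3: 10100 XOR 11101 = 01001
  pos 4: 10011 XOR 11101 = 01110
  pos 5: 11100 XOR 11101 = 00001
  pos 9: 10000 XOR 11101 = 01101
  pos 10: 11010 XOR 11101 = 00111
Remainder (last 4 bits) = 1110. This is the CRC / FCS.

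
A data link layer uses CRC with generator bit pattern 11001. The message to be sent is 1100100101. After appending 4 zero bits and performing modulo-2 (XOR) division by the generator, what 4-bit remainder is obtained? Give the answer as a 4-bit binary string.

Append 4 zeros: 11001001010000. Divide by 11001 (XOR where the leading bit is 1):
  pos 0: 11001 XOR 11001 = 00000
  pos 7: 10100 XOR 11001 = 01101
  pos 8: 11010 XOR 11001 = 00011
Remainder (last 4 bits) = 0110. This is the CRC / FCS.

0110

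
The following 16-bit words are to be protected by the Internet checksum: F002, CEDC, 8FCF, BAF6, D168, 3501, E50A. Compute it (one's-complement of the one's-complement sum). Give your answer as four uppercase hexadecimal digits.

0AE5

One's-complement addition (fold any carry out of bit 15 back into bit 0):
  0xF002 + 0xCEDC = 0x1BEDE → wrap carry → 0xBEDF
  0xBEDF + 0x8FCF = 0x14EAE → wrap carry → 0x4EAF
  0x4EAF + 0xBAF6 = 0x109A5 → wrap carry → 0x09A6
  0x09A6 + 0xD168 = 0x0DB0E
  0xDB0E + 0x3501 = 0x1100F → wrap carry → 0x1010
  0x1010 + 0xE50A = 0x0F51A
One's-complement sum = 0xF51A.
Checksum = ~0xF51A & 0xFFFF = 0x0AE5.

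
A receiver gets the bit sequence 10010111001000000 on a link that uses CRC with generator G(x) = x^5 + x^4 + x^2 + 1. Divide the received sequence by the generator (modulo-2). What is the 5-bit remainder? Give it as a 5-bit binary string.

00000

Modulo-2 division of 10010111001000000 by 110101:
  pos 0: 100101 XOR 110101 = 010000
  pos 1: 100001 XOR 110101 = 010100
  pos 2: 101001 XOR 110101 = 011100
  pos 3: 111000 XOR 110101 = 001101
  pos 5: 110101 XOR 110101 = 000000
Remainder = 00000 (zero — the frame passes the CRC check).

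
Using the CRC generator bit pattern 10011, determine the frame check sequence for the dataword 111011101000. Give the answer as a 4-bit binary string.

1101

Append 4 zeros: 1110111010000000. Divide by 10011 (XOR where the leading bit is 1):
  pos 0: 11101 XOR 10011 = 01110
  pos 1: 11101 XOR 10011 = 01110
  pos 2: 11101 XOR 10011 = 01110
  pos 3: 11100 XOR 10011 = 01111
  pos 4: 11111 XOR 10011 = 01100
  pos 5: 11000 XOR 10011 = 01011
  pos 6: 10110 XOR 10011 = 00101
  pos 8: 10100 XOR 10011 = 00111
  pos 10: 11100 XOR 10011 = 01111
  pos 11: 11110 XOR 10011 = 01101
Remainder (last 4 bits) = 1101. This is the CRC / FCS.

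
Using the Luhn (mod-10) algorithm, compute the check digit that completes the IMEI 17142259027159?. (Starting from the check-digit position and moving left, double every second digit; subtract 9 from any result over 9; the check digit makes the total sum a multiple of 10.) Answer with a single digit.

8

Partial digits right→left: 9 5 1 7 2 0 9 5 2 2 4 1 7 1
Double every second digit counting from the check-digit position (so the 1st, 3rd, 5th, ... of the partial from the right).
  doubled (with −9 where >9): 9 2 4 9 4 8 5 → sum 41
  kept as-is: 5 7 0 5 2 1 1 → sum 21
Total = 41 + 21 = 62.
Check digit = (10 − (62 mod 10)) mod 10 = 8.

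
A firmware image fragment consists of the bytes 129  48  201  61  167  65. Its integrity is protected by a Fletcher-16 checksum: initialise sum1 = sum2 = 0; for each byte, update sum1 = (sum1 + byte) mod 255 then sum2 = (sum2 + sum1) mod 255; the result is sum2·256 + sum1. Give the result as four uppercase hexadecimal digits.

69A1

Running sums (mod 255):
  after byte 0 (129): sum1=129, sum2=129
  after byte 1 (48): sum1=177, sum2=51
  after byte 2 (201): sum1=123, sum2=174
  after byte 3 (61): sum1=184, sum2=103
  after byte 4 (167): sum1=96, sum2=199
  after byte 5 (65): sum1=161, sum2=105
Checksum = sum2·256 + sum1 = 105·256 + 161 = 27041 = 0x69A1.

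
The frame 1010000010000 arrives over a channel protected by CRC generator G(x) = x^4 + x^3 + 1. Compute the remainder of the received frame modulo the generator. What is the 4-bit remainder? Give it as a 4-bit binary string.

0000

Modulo-2 division of 1010000010000 by 11001:
  pos 0: 10100 XOR 11001 = 01101
  pos 1: 11010 XOR 11001 = 00011
  pos 4: 11001 XOR 11001 = 00000
Remainder = 0000 (zero — the frame passes the CRC check).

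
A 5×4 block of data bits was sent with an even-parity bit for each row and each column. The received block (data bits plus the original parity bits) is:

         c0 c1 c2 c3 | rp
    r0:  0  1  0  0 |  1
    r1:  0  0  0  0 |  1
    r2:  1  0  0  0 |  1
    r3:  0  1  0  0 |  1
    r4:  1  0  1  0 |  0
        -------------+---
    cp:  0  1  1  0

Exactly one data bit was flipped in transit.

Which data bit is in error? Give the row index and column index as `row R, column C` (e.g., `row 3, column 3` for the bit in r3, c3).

row 1, column 1

Recompute each row's even parity and compare to rp:
  r0: data parity 1, sent rp 1 → ok
  r1: data parity 0, sent rp 1 → mismatch
  r2: data parity 1, sent rp 1 → ok
  r3: data parity 1, sent rp 1 → ok
  r4: data parity 0, sent rp 0 → ok
Recompute each column's even parity and compare to cp:
  c0: data parity 0, sent cp 0 → ok
  c1: data parity 0, sent cp 1 → mismatch
  c2: data parity 1, sent cp 1 → ok
  c3: data parity 0, sent cp 0 → ok
Exactly one row (r1) and one column (c1) fail → the flipped bit is at their intersection.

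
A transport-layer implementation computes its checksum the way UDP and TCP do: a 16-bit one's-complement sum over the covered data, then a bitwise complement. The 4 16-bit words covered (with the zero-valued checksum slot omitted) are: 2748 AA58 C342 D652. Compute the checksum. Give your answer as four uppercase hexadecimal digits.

One's-complement addition (fold any carry out of bit 15 back into bit 0):
  0x2748 + 0xAA58 = 0x0D1A0
  0xD1A0 + 0xC342 = 0x194E2 → wrap carry → 0x94E3
  0x94E3 + 0xD652 = 0x16B35 → wrap carry → 0x6B36
One's-complement sum = 0x6B36.
Checksum = ~0x6B36 & 0xFFFF = 0x94C9.

94C9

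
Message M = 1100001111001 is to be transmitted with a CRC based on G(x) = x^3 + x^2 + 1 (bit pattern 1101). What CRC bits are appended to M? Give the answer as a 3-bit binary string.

111

Append 3 zeros: 1100001111001000. Divide by 1101 (XOR where the leading bit is 1):
  pos 0: 1100 XOR 1101 = 0001
  pos 3: 1001 XOR 1101 = 0100
  pos 4: 1001 XOR 1101 = 0100
  pos 5: 1001 XOR 1101 = 0100
  pos 6: 1001 XOR 1101 = 0100
  pos 7: 1000 XOR 1101 = 0101
  pos 8: 1010 XOR 1101 = 0111
  pos 9: 1111 XOR 1101 = 0010
  pos 11: 1000 XOR 1101 = 0101
  pos 12: 1010 XOR 1101 = 0111
Remainder (last 3 bits) = 111. This is the CRC / FCS.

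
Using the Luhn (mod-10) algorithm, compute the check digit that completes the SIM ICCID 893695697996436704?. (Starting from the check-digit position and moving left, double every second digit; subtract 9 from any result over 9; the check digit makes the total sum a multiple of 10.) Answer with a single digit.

5

Partial digits right→left: 4 0 7 6 3 4 6 9 9 7 9 6 5 9 6 3 9 8
Double every second digit counting from the check-digit position (so the 1st, 3rd, 5th, ... of the partial from the right).
  doubled (with −9 where >9): 8 5 6 3 9 9 1 3 9 → sum 53
  kept as-is: 0 6 4 9 7 6 9 3 8 → sum 52
Total = 53 + 52 = 105.
Check digit = (10 − (105 mod 10)) mod 10 = 5.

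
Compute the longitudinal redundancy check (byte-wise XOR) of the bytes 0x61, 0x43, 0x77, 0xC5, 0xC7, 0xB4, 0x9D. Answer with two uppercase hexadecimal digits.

7E

XOR the bytes together:
  start with 0x61
  0x61 ⊕ 0x43 = 0x22
  0x22 ⊕ 0x77 = 0x55
  0x55 ⊕ 0xC5 = 0x90
  0x90 ⊕ 0xC7 = 0x57
  0x57 ⊕ 0xB4 = 0xE3
  0xE3 ⊕ 0x9D = 0x7E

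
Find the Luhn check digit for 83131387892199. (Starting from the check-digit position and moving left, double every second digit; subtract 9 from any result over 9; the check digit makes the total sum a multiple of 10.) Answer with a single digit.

0

Partial digits right→left: 9 9 1 2 9 8 7 8 3 1 3 1 3 8
Double every second digit counting from the check-digit position (so the 1st, 3rd, 5th, ... of the partial from the right).
  doubled (with −9 where >9): 9 2 9 5 6 6 6 → sum 43
  kept as-is: 9 2 8 8 1 1 8 → sum 37
Total = 43 + 37 = 80.
Check digit = (10 − (80 mod 10)) mod 10 = 0.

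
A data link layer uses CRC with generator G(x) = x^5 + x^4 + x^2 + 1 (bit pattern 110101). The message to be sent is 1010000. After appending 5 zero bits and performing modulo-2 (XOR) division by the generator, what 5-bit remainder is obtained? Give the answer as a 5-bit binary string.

Append 5 zeros: 101000000000. Divide by 110101 (XOR where the leading bit is 1):
  pos 0: 101000 XOR 110101 = 011101
  pos 1: 111010 XOR 110101 = 001111
  pos 3: 111100 XOR 110101 = 001001
  pos 5: 100100 XOR 110101 = 010001
  pos 6: 100010 XOR 110101 = 010111
Remainder (last 5 bits) = 10111. This is the CRC / FCS.

10111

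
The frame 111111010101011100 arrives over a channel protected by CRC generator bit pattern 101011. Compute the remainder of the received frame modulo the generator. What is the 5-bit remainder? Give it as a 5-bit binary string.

Modulo-2 division of 111111010101011100 by 101011:
  pos 0: 111111 XOR 101011 = 010100
  pos 1: 101000 XOR 101011 = 000011
  pos 5: 111010 XOR 101011 = 010001
  pos 6: 100011 XOR 101011 = 001000
  pos 8: 100001 XOR 101011 = 001010
  pos 10: 101011 XOR 101011 = 000000
Remainder = 00000 (zero — the frame passes the CRC check).

00000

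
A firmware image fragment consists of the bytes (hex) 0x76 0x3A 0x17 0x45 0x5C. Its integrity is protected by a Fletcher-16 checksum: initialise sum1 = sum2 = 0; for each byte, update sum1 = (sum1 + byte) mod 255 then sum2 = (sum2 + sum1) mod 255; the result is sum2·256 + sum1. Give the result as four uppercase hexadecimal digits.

Running sums (mod 255):
  after byte 0 (0x76): sum1=118, sum2=118
  after byte 1 (0x3A): sum1=176, sum2=39
  after byte 2 (0x17): sum1=199, sum2=238
  after byte 3 (0x45): sum1=13, sum2=251
  after byte 4 (0x5C): sum1=105, sum2=101
Checksum = sum2·256 + sum1 = 101·256 + 105 = 25961 = 0x6569.

6569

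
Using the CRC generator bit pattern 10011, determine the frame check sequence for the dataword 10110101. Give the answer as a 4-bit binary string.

Append 4 zeros: 101101010000. Divide by 10011 (XOR where the leading bit is 1):
  pos 0: 10110 XOR 10011 = 00101
  pos 2: 10110 XOR 10011 = 00101
  pos 4: 10110 XOR 10011 = 00101
  pos 6: 10100 XOR 10011 = 00111
Remainder (last 4 bits) = 1110. This is the CRC / FCS.

1110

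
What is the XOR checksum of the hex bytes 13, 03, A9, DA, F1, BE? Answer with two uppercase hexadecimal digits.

2C

XOR the bytes together:
  start with 0x13
  0x13 ⊕ 0x03 = 0x10
  0x10 ⊕ 0xA9 = 0xB9
  0xB9 ⊕ 0xDA = 0x63
  0x63 ⊕ 0xF1 = 0x92
  0x92 ⊕ 0xBE = 0x2C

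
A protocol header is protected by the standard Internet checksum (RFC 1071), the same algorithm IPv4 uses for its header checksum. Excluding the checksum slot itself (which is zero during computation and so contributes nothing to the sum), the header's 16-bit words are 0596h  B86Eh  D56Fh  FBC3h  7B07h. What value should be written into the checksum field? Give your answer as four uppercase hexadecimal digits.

F5BF

One's-complement addition (fold any carry out of bit 15 back into bit 0):
  0x0596 + 0xB86E = 0x0BE04
  0xBE04 + 0xD56F = 0x19373 → wrap carry → 0x9374
  0x9374 + 0xFBC3 = 0x18F37 → wrap carry → 0x8F38
  0x8F38 + 0x7B07 = 0x10A3F → wrap carry → 0x0A40
One's-complement sum = 0x0A40.
Checksum = ~0x0A40 & 0xFFFF = 0xF5BF.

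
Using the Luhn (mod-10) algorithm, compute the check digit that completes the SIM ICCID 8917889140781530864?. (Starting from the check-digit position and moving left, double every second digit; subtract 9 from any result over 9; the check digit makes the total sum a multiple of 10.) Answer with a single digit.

5

Partial digits right→left: 4 6 8 0 3 5 1 8 7 0 4 1 9 8 8 7 1 9 8
Double every second digit counting from the check-digit position (so the 1st, 3rd, 5th, ... of the partial from the right).
  doubled (with −9 where >9): 8 7 6 2 5 8 9 7 2 7 → sum 61
  kept as-is: 6 0 5 8 0 1 8 7 9 → sum 44
Total = 61 + 44 = 105.
Check digit = (10 − (105 mod 10)) mod 10 = 5.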